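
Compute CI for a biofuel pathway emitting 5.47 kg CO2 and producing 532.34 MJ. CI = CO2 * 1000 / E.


CI = CO2 * 1000 / E
= 5.47 * 1000 / 532.34
= 10.2754 g CO2/MJ

10.2754 g CO2/MJ


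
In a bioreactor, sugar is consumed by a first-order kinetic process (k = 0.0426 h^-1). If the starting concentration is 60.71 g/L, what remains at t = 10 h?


S = S0 * exp(-k * t)
S = 60.71 * exp(-0.0426 * 10)
S = 39.6507 g/L

39.6507 g/L


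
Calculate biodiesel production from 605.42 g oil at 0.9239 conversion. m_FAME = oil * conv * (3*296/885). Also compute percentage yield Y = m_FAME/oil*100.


m_FAME = oil * conv * (3 * 296 / 885) = oil * conv * (888/885)
= 605.42 * 0.9239 * 888 / 885
= 561.2436 g
Y = m_FAME / oil * 100 = conv * (888/885) * 100
= 0.9239 * 888 / 885 * 100
= 92.70%

561.2436 g FAME; Y = 92.70%


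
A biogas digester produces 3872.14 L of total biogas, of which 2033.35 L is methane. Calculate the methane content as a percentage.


CH4% = V_CH4 / V_total * 100
= 2033.35 / 3872.14 * 100
= 52.5123%

52.5123%


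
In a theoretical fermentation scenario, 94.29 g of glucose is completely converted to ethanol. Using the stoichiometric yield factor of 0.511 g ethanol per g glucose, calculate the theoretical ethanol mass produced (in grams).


Theoretical ethanol yield: m_EtOH = 0.511 * m_glucose
m_EtOH = 0.511 * 94.29 = 48.1822 g

48.1822 g


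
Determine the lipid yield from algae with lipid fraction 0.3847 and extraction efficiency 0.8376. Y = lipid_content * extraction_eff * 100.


Y = lipid_content * extraction_eff * 100
= 0.3847 * 0.8376 * 100
= 32.2225%

32.2225%


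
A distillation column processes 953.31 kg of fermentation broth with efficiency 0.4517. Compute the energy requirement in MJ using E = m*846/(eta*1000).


E = m * 846 / (eta * 1000)
= 953.31 * 846 / (0.4517 * 1000)
= 1785.4777 MJ

1785.4777 MJ


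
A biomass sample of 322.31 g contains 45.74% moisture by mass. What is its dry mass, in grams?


Wd = Ww * (1 - MC/100)
= 322.31 * (1 - 45.74/100)
= 174.8854 g

174.8854 g


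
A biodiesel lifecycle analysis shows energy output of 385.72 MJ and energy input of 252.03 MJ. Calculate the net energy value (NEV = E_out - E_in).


NEV = E_out - E_in
= 385.72 - 252.03
= 133.6900 MJ

133.6900 MJ


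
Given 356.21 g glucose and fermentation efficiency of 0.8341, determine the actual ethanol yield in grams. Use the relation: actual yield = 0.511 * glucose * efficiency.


Actual ethanol: m = 0.511 * 356.21 * 0.8341
m = 151.8256 g

151.8256 g


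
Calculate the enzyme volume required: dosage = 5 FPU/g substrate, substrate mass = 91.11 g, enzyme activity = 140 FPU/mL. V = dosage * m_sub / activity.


V = dosage * m_sub / activity
V = 5 * 91.11 / 140
V = 3.2539 mL

3.2539 mL


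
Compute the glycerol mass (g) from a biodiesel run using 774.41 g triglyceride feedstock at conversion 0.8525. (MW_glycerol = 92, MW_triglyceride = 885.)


glycerol = oil * conv * (92/885)
= 774.41 * 0.8525 * 92 / 885
= 68.6294 g

68.6294 g


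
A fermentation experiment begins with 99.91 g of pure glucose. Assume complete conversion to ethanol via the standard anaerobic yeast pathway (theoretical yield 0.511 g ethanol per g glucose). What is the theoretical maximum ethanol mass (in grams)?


Theoretical ethanol yield: m_EtOH = 0.511 * m_glucose
m_EtOH = 0.511 * 99.91 = 51.0540 g

51.0540 g


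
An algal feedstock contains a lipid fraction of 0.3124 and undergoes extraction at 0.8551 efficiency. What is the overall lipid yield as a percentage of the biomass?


Y = lipid_content * extraction_eff * 100
= 0.3124 * 0.8551 * 100
= 26.7133%

26.7133%


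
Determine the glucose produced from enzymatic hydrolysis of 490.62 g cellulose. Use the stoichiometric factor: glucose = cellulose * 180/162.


glucose = cellulose * 180/162
= 490.62 * 180/162
= 545.1333 g

545.1333 g


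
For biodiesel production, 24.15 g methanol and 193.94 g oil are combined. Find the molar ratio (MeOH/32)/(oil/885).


Molar ratio = n_MeOH / n_oil = (MeOH/32) / (oil/885) = (MeOH * 885) / (32 * oil)
= (24.15 * 885) / (32 * 193.94)
= 3.4438

3.4438


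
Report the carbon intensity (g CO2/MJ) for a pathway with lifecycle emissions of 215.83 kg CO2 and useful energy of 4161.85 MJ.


CI = CO2 * 1000 / E
= 215.83 * 1000 / 4161.85
= 51.8591 g CO2/MJ

51.8591 g CO2/MJ


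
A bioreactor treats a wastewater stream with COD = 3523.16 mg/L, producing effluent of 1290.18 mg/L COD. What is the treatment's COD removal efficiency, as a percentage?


eta = (COD_in - COD_out) / COD_in * 100
= (3523.16 - 1290.18) / 3523.16 * 100
= 63.3800%

63.3800%


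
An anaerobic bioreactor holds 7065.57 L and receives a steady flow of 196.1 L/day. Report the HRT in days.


HRT = V / Q
= 7065.57 / 196.1
= 36.0304 days

36.0304 days


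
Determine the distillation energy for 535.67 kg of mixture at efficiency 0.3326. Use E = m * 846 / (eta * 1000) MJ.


E = m * 846 / (eta * 1000)
= 535.67 * 846 / (0.3326 * 1000)
= 1362.5280 MJ

1362.5280 MJ


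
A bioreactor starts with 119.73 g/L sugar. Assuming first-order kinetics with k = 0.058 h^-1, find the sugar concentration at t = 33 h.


S = S0 * exp(-k * t)
S = 119.73 * exp(-0.058 * 33)
S = 17.6589 g/L

17.6589 g/L


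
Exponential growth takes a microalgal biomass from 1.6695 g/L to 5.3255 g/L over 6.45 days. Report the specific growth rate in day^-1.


mu = ln(X2/X1) / dt
= ln(5.3255/1.6695) / 6.45
= 0.1798 per day

0.1798 per day


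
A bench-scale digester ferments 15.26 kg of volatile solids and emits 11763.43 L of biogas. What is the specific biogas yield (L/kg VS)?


Y = V / VS
= 11763.43 / 15.26
= 770.8670 L/kg VS

770.8670 L/kg VS


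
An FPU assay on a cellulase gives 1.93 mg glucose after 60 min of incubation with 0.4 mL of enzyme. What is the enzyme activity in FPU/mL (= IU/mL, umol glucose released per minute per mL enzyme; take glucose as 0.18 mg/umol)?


Activity = glucose_mg / (0.18 mg/umol * V_mL * t_min)
= 1.93 / (0.18 * 0.4 * 60)
= 0.4468 FPU/mL

0.4468 FPU/mL


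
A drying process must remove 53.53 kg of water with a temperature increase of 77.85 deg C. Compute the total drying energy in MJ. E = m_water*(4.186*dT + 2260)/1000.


E = m_water * (4.186 * dT + 2260) / 1000
= 53.53 * (4.186 * 77.85 + 2260) / 1000
= 138.4222 MJ

138.4222 MJ


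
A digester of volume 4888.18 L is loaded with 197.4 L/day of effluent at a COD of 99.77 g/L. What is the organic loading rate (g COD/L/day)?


OLR = Q * S / V
= 197.4 * 99.77 / 4888.18
= 4.0290 g/L/day

4.0290 g/L/day


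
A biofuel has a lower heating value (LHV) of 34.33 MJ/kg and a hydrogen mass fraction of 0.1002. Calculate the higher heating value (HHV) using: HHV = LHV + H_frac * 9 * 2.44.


HHV = LHV + H_frac * 9 * 2.44
= 34.33 + 0.1002 * 9 * 2.44
= 36.5304 MJ/kg

36.5304 MJ/kg


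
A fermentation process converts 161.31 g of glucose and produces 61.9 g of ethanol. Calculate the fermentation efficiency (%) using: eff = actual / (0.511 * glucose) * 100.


Fermentation efficiency = (actual / (0.511 * glucose)) * 100
= (61.9 / (0.511 * 161.31)) * 100
= 75.0946%

75.0946%


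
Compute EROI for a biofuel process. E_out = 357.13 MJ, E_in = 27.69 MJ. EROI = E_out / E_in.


EROI = E_out / E_in
= 357.13 / 27.69
= 12.8974

12.8974


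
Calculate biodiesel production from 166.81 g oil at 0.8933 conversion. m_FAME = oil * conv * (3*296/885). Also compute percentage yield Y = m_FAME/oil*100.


m_FAME = oil * conv * (3 * 296 / 885) = oil * conv * (888/885)
= 166.81 * 0.8933 * 888 / 885
= 149.5165 g
Y = m_FAME / oil * 100 = conv * (888/885) * 100
= 0.8933 * 888 / 885 * 100
= 89.63%

149.5165 g FAME; Y = 89.63%


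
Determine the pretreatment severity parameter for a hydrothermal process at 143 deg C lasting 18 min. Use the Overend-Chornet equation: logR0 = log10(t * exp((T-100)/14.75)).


logR0 = log10(t * exp((T - 100) / 14.75))
= log10(18 * exp((143 - 100) / 14.75))
= 2.5214

2.5214


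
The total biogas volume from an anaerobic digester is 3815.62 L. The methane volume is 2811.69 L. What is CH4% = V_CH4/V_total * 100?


CH4% = V_CH4 / V_total * 100
= 2811.69 / 3815.62 * 100
= 73.6889%

73.6889%


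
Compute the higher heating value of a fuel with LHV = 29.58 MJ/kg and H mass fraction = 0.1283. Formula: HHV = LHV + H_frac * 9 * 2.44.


HHV = LHV + H_frac * 9 * 2.44
= 29.58 + 0.1283 * 9 * 2.44
= 32.3975 MJ/kg

32.3975 MJ/kg


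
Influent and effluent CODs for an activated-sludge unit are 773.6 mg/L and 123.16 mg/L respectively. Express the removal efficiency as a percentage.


eta = (COD_in - COD_out) / COD_in * 100
= (773.6 - 123.16) / 773.6 * 100
= 84.0796%

84.0796%


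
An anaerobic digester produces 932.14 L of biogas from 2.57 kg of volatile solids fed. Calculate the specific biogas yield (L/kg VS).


Y = V / VS
= 932.14 / 2.57
= 362.7004 L/kg VS

362.7004 L/kg VS


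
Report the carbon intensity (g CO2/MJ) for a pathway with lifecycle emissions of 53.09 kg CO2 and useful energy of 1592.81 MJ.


CI = CO2 * 1000 / E
= 53.09 * 1000 / 1592.81
= 33.3310 g CO2/MJ

33.3310 g CO2/MJ


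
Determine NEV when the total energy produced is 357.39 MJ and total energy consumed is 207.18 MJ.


NEV = E_out - E_in
= 357.39 - 207.18
= 150.2100 MJ

150.2100 MJ


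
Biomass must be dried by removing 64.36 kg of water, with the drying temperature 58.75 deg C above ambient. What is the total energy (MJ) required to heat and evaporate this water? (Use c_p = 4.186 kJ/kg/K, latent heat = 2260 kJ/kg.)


E = m_water * (4.186 * dT + 2260) / 1000
= 64.36 * (4.186 * 58.75 + 2260) / 1000
= 161.2815 MJ

161.2815 MJ


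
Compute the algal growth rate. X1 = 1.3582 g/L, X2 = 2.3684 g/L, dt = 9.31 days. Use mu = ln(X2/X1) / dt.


mu = ln(X2/X1) / dt
= ln(2.3684/1.3582) / 9.31
= 0.0597 per day

0.0597 per day


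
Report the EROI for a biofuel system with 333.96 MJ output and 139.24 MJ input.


EROI = E_out / E_in
= 333.96 / 139.24
= 2.3984

2.3984


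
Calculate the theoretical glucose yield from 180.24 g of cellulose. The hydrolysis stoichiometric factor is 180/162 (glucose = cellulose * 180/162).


glucose = cellulose * 180/162
= 180.24 * 180/162
= 200.2667 g

200.2667 g


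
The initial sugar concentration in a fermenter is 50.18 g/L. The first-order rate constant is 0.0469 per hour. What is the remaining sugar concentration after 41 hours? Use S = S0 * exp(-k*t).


S = S0 * exp(-k * t)
S = 50.18 * exp(-0.0469 * 41)
S = 7.3354 g/L

7.3354 g/L


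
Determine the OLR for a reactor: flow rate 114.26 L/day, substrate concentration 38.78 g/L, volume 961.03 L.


OLR = Q * S / V
= 114.26 * 38.78 / 961.03
= 4.6107 g/L/day

4.6107 g/L/day


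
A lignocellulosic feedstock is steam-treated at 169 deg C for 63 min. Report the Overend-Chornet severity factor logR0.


logR0 = log10(t * exp((T - 100) / 14.75))
= log10(63 * exp((169 - 100) / 14.75))
= 3.8310

3.8310


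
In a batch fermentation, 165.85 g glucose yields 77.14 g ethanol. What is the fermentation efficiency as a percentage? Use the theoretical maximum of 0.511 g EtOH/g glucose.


Fermentation efficiency = (actual / (0.511 * glucose)) * 100
= (77.14 / (0.511 * 165.85)) * 100
= 91.0213%

91.0213%


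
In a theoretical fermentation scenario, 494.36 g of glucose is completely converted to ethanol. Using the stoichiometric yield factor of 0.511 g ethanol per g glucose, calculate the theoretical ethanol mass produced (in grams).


Theoretical ethanol yield: m_EtOH = 0.511 * m_glucose
m_EtOH = 0.511 * 494.36 = 252.6180 g

252.6180 g


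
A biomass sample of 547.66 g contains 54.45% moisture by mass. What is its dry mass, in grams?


Wd = Ww * (1 - MC/100)
= 547.66 * (1 - 54.45/100)
= 249.4591 g

249.4591 g


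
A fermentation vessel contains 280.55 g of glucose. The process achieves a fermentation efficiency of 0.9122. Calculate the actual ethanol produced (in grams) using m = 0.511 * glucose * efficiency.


Actual ethanol: m = 0.511 * 280.55 * 0.9122
m = 130.7739 g

130.7739 g


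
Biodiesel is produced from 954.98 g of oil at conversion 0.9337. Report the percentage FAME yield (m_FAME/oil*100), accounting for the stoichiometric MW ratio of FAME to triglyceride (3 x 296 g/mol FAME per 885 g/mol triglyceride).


m_FAME = oil * conv * (3 * 296 / 885) = oil * conv * (888/885)
= 954.98 * 0.9337 * 888 / 885
= 894.6874 g
Y = m_FAME / oil * 100 = conv * (888/885) * 100
= 0.9337 * 888 / 885 * 100
= 93.69%

93.69%


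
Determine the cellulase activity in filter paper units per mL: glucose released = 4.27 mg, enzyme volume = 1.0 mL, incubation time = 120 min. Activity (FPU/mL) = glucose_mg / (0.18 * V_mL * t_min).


Activity = glucose_mg / (0.18 mg/umol * V_mL * t_min)
= 4.27 / (0.18 * 1.0 * 120)
= 0.1977 FPU/mL

0.1977 FPU/mL


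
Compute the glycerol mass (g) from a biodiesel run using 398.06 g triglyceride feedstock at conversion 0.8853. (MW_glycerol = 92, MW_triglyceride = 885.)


glycerol = oil * conv * (92/885)
= 398.06 * 0.8853 * 92 / 885
= 36.6339 g

36.6339 g


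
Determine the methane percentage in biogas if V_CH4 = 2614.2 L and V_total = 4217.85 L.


CH4% = V_CH4 / V_total * 100
= 2614.2 / 4217.85 * 100
= 61.9794%

61.9794%


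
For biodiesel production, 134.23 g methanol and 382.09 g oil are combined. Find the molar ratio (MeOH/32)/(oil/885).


Molar ratio = n_MeOH / n_oil = (MeOH/32) / (oil/885) = (MeOH * 885) / (32 * oil)
= (134.23 * 885) / (32 * 382.09)
= 9.7158

9.7158


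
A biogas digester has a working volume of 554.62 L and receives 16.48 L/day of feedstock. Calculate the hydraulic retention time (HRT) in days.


HRT = V / Q
= 554.62 / 16.48
= 33.6541 days

33.6541 days


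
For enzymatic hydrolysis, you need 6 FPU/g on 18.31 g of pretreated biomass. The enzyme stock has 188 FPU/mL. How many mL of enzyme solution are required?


V = dosage * m_sub / activity
V = 6 * 18.31 / 188
V = 0.5844 mL

0.5844 mL


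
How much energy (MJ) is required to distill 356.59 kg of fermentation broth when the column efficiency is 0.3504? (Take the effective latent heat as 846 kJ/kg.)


E = m * 846 / (eta * 1000)
= 356.59 * 846 / (0.3504 * 1000)
= 860.9450 MJ

860.9450 MJ


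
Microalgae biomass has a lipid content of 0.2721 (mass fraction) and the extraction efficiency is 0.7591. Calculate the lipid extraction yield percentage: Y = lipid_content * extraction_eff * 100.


Y = lipid_content * extraction_eff * 100
= 0.2721 * 0.7591 * 100
= 20.6551%

20.6551%


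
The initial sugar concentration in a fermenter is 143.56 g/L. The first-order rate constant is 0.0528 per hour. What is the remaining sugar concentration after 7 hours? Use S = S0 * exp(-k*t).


S = S0 * exp(-k * t)
S = 143.56 * exp(-0.0528 * 7)
S = 99.2015 g/L

99.2015 g/L


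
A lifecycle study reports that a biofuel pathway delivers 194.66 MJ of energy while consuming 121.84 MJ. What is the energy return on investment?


EROI = E_out / E_in
= 194.66 / 121.84
= 1.5977

1.5977


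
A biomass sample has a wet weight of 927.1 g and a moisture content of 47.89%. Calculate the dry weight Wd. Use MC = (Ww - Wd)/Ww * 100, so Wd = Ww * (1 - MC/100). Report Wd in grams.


Wd = Ww * (1 - MC/100)
= 927.1 * (1 - 47.89/100)
= 483.1118 g

483.1118 g


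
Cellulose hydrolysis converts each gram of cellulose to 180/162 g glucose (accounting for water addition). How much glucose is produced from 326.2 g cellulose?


glucose = cellulose * 180/162
= 326.2 * 180/162
= 362.4444 g

362.4444 g


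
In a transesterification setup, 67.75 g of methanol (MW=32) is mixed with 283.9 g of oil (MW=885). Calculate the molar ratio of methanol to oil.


Molar ratio = n_MeOH / n_oil = (MeOH/32) / (oil/885) = (MeOH * 885) / (32 * oil)
= (67.75 * 885) / (32 * 283.9)
= 6.5999

6.5999


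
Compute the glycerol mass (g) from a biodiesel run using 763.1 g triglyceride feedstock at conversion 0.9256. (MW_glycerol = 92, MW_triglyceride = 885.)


glycerol = oil * conv * (92/885)
= 763.1 * 0.9256 * 92 / 885
= 73.4259 g

73.4259 g


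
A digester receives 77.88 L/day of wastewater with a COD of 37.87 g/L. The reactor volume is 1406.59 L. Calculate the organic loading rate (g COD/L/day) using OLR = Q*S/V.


OLR = Q * S / V
= 77.88 * 37.87 / 1406.59
= 2.0968 g/L/day

2.0968 g/L/day


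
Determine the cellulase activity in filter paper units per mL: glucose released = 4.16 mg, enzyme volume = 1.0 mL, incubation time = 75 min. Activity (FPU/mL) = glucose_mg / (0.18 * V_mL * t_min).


Activity = glucose_mg / (0.18 mg/umol * V_mL * t_min)
= 4.16 / (0.18 * 1.0 * 75)
= 0.3081 FPU/mL

0.3081 FPU/mL


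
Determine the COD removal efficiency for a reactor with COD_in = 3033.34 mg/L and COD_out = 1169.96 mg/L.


eta = (COD_in - COD_out) / COD_in * 100
= (3033.34 - 1169.96) / 3033.34 * 100
= 61.4300%

61.4300%


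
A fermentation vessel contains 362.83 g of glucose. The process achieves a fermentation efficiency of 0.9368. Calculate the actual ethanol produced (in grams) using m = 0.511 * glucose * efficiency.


Actual ethanol: m = 0.511 * 362.83 * 0.9368
m = 173.6885 g

173.6885 g


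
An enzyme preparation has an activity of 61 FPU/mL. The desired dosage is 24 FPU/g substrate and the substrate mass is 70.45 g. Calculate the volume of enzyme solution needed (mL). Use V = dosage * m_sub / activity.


V = dosage * m_sub / activity
V = 24 * 70.45 / 61
V = 27.7180 mL

27.7180 mL


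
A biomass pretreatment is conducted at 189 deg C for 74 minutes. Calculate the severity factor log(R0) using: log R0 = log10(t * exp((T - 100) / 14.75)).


logR0 = log10(t * exp((T - 100) / 14.75))
= log10(74 * exp((189 - 100) / 14.75))
= 4.4897

4.4897


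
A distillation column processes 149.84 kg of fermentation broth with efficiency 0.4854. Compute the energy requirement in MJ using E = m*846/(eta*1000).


E = m * 846 / (eta * 1000)
= 149.84 * 846 / (0.4854 * 1000)
= 261.1550 MJ

261.1550 MJ


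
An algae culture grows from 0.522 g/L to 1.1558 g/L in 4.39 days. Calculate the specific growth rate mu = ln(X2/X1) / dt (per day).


mu = ln(X2/X1) / dt
= ln(1.1558/0.522) / 4.39
= 0.1811 per day

0.1811 per day


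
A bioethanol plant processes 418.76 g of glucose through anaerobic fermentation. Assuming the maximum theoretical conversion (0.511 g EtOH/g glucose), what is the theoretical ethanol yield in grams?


Theoretical ethanol yield: m_EtOH = 0.511 * m_glucose
m_EtOH = 0.511 * 418.76 = 213.9864 g

213.9864 g


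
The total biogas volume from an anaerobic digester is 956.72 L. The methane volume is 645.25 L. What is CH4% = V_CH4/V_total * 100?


CH4% = V_CH4 / V_total * 100
= 645.25 / 956.72 * 100
= 67.4440%

67.4440%


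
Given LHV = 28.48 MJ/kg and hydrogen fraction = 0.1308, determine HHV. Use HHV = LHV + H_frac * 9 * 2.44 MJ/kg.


HHV = LHV + H_frac * 9 * 2.44
= 28.48 + 0.1308 * 9 * 2.44
= 31.3524 MJ/kg

31.3524 MJ/kg


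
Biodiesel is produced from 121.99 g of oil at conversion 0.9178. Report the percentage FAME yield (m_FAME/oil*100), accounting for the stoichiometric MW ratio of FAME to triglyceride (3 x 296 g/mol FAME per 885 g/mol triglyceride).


m_FAME = oil * conv * (3 * 296 / 885) = oil * conv * (888/885)
= 121.99 * 0.9178 * 888 / 885
= 112.3420 g
Y = m_FAME / oil * 100 = conv * (888/885) * 100
= 0.9178 * 888 / 885 * 100
= 92.09%

92.09%


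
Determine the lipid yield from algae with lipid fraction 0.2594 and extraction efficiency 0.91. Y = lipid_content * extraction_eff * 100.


Y = lipid_content * extraction_eff * 100
= 0.2594 * 0.91 * 100
= 23.6054%

23.6054%


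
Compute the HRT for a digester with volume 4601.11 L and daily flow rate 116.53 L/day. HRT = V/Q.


HRT = V / Q
= 4601.11 / 116.53
= 39.4843 days

39.4843 days


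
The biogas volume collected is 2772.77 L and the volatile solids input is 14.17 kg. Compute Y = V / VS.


Y = V / VS
= 2772.77 / 14.17
= 195.6789 L/kg VS

195.6789 L/kg VS


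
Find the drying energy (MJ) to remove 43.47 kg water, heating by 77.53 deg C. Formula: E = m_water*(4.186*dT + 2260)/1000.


E = m_water * (4.186 * dT + 2260) / 1000
= 43.47 * (4.186 * 77.53 + 2260) / 1000
= 112.3500 MJ

112.3500 MJ


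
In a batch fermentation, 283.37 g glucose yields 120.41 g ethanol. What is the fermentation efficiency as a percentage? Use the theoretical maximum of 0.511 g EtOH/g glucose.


Fermentation efficiency = (actual / (0.511 * glucose)) * 100
= (120.41 / (0.511 * 283.37)) * 100
= 83.1549%

83.1549%


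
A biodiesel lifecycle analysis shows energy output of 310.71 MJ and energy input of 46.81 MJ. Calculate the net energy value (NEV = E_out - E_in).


NEV = E_out - E_in
= 310.71 - 46.81
= 263.9000 MJ

263.9000 MJ


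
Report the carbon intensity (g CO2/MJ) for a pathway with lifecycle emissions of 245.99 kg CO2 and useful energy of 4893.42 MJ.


CI = CO2 * 1000 / E
= 245.99 * 1000 / 4893.42
= 50.2695 g CO2/MJ

50.2695 g CO2/MJ


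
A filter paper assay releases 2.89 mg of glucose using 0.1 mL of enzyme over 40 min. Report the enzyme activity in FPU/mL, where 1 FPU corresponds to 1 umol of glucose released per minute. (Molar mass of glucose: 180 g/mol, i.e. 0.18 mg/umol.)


Activity = glucose_mg / (0.18 mg/umol * V_mL * t_min)
= 2.89 / (0.18 * 0.1 * 40)
= 4.0139 FPU/mL

4.0139 FPU/mL


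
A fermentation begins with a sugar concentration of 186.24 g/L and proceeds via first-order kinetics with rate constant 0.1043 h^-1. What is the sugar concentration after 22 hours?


S = S0 * exp(-k * t)
S = 186.24 * exp(-0.1043 * 22)
S = 18.7733 g/L

18.7733 g/L


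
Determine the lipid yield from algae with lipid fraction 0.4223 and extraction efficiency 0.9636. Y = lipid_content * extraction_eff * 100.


Y = lipid_content * extraction_eff * 100
= 0.4223 * 0.9636 * 100
= 40.6928%

40.6928%


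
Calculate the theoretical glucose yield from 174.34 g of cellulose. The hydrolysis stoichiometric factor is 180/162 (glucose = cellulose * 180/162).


glucose = cellulose * 180/162
= 174.34 * 180/162
= 193.7111 g

193.7111 g


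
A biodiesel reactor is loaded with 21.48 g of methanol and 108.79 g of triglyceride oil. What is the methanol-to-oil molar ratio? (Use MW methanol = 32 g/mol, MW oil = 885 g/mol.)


Molar ratio = n_MeOH / n_oil = (MeOH/32) / (oil/885) = (MeOH * 885) / (32 * oil)
= (21.48 * 885) / (32 * 108.79)
= 5.4606

5.4606


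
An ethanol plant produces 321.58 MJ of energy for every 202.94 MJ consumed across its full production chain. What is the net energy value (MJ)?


NEV = E_out - E_in
= 321.58 - 202.94
= 118.6400 MJ

118.6400 MJ


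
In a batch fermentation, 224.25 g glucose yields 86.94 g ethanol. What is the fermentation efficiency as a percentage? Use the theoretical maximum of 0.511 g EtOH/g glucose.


Fermentation efficiency = (actual / (0.511 * glucose)) * 100
= (86.94 / (0.511 * 224.25)) * 100
= 75.8693%

75.8693%


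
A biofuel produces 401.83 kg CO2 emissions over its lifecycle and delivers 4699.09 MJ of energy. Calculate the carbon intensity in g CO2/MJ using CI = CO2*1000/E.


CI = CO2 * 1000 / E
= 401.83 * 1000 / 4699.09
= 85.5123 g CO2/MJ

85.5123 g CO2/MJ


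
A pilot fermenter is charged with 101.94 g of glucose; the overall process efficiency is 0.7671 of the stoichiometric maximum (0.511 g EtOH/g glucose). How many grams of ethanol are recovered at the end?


Actual ethanol: m = 0.511 * 101.94 * 0.7671
m = 39.9593 g

39.9593 g


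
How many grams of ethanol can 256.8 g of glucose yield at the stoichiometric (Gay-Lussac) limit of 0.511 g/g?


Theoretical ethanol yield: m_EtOH = 0.511 * m_glucose
m_EtOH = 0.511 * 256.8 = 131.2248 g

131.2248 g


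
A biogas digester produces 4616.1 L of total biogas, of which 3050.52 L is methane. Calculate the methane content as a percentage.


CH4% = V_CH4 / V_total * 100
= 3050.52 / 4616.1 * 100
= 66.0844%

66.0844%


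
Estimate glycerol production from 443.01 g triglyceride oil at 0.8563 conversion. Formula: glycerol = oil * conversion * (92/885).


glycerol = oil * conv * (92/885)
= 443.01 * 0.8563 * 92 / 885
= 39.4352 g

39.4352 g


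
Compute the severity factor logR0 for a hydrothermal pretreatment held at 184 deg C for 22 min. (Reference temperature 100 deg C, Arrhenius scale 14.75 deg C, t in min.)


logR0 = log10(t * exp((T - 100) / 14.75))
= log10(22 * exp((184 - 100) / 14.75))
= 3.8157

3.8157


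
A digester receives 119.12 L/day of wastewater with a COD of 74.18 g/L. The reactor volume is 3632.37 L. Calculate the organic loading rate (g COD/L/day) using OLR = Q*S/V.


OLR = Q * S / V
= 119.12 * 74.18 / 3632.37
= 2.4327 g/L/day

2.4327 g/L/day


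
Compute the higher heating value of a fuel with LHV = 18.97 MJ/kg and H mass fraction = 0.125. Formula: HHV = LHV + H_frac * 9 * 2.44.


HHV = LHV + H_frac * 9 * 2.44
= 18.97 + 0.125 * 9 * 2.44
= 21.7150 MJ/kg

21.7150 MJ/kg


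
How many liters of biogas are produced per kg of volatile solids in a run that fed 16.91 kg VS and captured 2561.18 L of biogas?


Y = V / VS
= 2561.18 / 16.91
= 151.4595 L/kg VS

151.4595 L/kg VS


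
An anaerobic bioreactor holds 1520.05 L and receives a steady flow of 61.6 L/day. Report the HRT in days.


HRT = V / Q
= 1520.05 / 61.6
= 24.6761 days

24.6761 days


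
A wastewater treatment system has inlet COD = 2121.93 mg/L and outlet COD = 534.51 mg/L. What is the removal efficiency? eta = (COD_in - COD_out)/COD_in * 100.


eta = (COD_in - COD_out) / COD_in * 100
= (2121.93 - 534.51) / 2121.93 * 100
= 74.8102%

74.8102%


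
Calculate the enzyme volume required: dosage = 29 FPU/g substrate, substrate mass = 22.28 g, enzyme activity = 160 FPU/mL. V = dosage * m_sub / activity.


V = dosage * m_sub / activity
V = 29 * 22.28 / 160
V = 4.0382 mL

4.0382 mL


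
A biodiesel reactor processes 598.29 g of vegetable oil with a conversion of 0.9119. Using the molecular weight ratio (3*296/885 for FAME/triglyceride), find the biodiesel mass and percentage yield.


m_FAME = oil * conv * (3 * 296 / 885) = oil * conv * (888/885)
= 598.29 * 0.9119 * 888 / 885
= 547.4301 g
Y = m_FAME / oil * 100 = conv * (888/885) * 100
= 0.9119 * 888 / 885 * 100
= 91.50%

547.4301 g FAME; Y = 91.50%


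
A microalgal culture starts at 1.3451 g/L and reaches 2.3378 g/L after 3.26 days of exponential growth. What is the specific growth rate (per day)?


mu = ln(X2/X1) / dt
= ln(2.3378/1.3451) / 3.26
= 0.1696 per day

0.1696 per day


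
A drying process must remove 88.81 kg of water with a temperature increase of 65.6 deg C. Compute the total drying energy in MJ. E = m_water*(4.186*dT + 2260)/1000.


E = m_water * (4.186 * dT + 2260) / 1000
= 88.81 * (4.186 * 65.6 + 2260) / 1000
= 225.0980 MJ

225.0980 MJ


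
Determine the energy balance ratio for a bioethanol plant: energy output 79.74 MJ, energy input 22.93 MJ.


EROI = E_out / E_in
= 79.74 / 22.93
= 3.4775

3.4775


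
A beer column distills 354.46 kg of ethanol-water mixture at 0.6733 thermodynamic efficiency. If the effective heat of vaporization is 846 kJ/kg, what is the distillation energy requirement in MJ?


E = m * 846 / (eta * 1000)
= 354.46 * 846 / (0.6733 * 1000)
= 445.3782 MJ

445.3782 MJ


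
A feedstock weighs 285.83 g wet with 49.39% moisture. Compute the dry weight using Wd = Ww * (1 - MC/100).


Wd = Ww * (1 - MC/100)
= 285.83 * (1 - 49.39/100)
= 144.6586 g

144.6586 g


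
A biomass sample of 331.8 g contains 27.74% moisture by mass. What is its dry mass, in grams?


Wd = Ww * (1 - MC/100)
= 331.8 * (1 - 27.74/100)
= 239.7587 g

239.7587 g


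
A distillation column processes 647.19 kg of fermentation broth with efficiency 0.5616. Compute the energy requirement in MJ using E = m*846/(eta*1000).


E = m * 846 / (eta * 1000)
= 647.19 * 846 / (0.5616 * 1000)
= 974.9337 MJ

974.9337 MJ


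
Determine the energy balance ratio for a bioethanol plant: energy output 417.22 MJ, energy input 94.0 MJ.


EROI = E_out / E_in
= 417.22 / 94.0
= 4.4385

4.4385


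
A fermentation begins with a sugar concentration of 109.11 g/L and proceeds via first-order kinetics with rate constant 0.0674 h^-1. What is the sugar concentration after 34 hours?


S = S0 * exp(-k * t)
S = 109.11 * exp(-0.0674 * 34)
S = 11.0315 g/L

11.0315 g/L


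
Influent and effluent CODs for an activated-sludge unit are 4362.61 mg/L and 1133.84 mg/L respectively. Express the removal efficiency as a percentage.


eta = (COD_in - COD_out) / COD_in * 100
= (4362.61 - 1133.84) / 4362.61 * 100
= 74.0101%

74.0101%


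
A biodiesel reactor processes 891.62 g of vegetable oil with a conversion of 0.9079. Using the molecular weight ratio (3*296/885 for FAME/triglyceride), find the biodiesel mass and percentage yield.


m_FAME = oil * conv * (3 * 296 / 885) = oil * conv * (888/885)
= 891.62 * 0.9079 * 888 / 885
= 812.2459 g
Y = m_FAME / oil * 100 = conv * (888/885) * 100
= 0.9079 * 888 / 885 * 100
= 91.10%

812.2459 g FAME; Y = 91.10%


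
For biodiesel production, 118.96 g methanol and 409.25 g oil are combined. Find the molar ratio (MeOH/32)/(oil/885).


Molar ratio = n_MeOH / n_oil = (MeOH/32) / (oil/885) = (MeOH * 885) / (32 * oil)
= (118.96 * 885) / (32 * 409.25)
= 8.0391

8.0391


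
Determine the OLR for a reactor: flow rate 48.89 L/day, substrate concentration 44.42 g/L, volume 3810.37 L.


OLR = Q * S / V
= 48.89 * 44.42 / 3810.37
= 0.5699 g/L/day

0.5699 g/L/day


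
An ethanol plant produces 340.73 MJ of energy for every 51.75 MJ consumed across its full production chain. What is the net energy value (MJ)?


NEV = E_out - E_in
= 340.73 - 51.75
= 288.9800 MJ

288.9800 MJ


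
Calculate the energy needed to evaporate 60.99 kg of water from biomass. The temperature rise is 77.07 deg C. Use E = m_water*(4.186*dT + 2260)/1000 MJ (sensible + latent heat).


E = m_water * (4.186 * dT + 2260) / 1000
= 60.99 * (4.186 * 77.07 + 2260) / 1000
= 157.5137 MJ

157.5137 MJ


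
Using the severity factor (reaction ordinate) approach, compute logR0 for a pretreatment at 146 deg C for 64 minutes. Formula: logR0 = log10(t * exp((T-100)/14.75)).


logR0 = log10(t * exp((T - 100) / 14.75))
= log10(64 * exp((146 - 100) / 14.75))
= 3.1606

3.1606


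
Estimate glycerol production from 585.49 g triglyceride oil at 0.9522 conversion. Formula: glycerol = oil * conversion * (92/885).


glycerol = oil * conv * (92/885)
= 585.49 * 0.9522 * 92 / 885
= 57.9552 g

57.9552 g


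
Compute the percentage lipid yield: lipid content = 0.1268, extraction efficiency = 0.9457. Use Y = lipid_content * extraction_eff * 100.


Y = lipid_content * extraction_eff * 100
= 0.1268 * 0.9457 * 100
= 11.9915%

11.9915%


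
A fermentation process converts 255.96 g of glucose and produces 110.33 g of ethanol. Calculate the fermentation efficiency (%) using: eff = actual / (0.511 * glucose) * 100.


Fermentation efficiency = (actual / (0.511 * glucose)) * 100
= (110.33 / (0.511 * 255.96)) * 100
= 84.3530%

84.3530%


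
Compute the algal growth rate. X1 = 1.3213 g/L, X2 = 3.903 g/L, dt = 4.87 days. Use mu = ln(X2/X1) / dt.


mu = ln(X2/X1) / dt
= ln(3.903/1.3213) / 4.87
= 0.2224 per day

0.2224 per day


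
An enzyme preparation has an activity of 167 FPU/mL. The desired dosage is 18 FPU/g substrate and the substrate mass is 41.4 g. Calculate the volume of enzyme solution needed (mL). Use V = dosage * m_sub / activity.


V = dosage * m_sub / activity
V = 18 * 41.4 / 167
V = 4.4623 mL

4.4623 mL


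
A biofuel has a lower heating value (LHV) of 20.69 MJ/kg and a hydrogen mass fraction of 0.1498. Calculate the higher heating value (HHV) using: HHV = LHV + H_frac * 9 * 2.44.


HHV = LHV + H_frac * 9 * 2.44
= 20.69 + 0.1498 * 9 * 2.44
= 23.9796 MJ/kg

23.9796 MJ/kg


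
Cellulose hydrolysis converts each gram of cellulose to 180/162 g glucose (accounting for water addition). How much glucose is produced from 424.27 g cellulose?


glucose = cellulose * 180/162
= 424.27 * 180/162
= 471.4111 g

471.4111 g


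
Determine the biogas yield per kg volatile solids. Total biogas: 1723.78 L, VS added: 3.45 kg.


Y = V / VS
= 1723.78 / 3.45
= 499.6464 L/kg VS

499.6464 L/kg VS


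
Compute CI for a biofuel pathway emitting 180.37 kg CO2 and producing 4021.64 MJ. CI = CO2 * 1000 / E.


CI = CO2 * 1000 / E
= 180.37 * 1000 / 4021.64
= 44.8499 g CO2/MJ

44.8499 g CO2/MJ


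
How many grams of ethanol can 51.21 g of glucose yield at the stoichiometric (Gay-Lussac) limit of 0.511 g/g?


Theoretical ethanol yield: m_EtOH = 0.511 * m_glucose
m_EtOH = 0.511 * 51.21 = 26.1683 g

26.1683 g


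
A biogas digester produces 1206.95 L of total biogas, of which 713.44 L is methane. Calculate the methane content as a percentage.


CH4% = V_CH4 / V_total * 100
= 713.44 / 1206.95 * 100
= 59.1110%

59.1110%


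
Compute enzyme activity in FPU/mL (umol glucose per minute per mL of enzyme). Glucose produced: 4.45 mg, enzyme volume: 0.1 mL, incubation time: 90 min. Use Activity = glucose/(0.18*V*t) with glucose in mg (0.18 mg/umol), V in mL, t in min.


Activity = glucose_mg / (0.18 mg/umol * V_mL * t_min)
= 4.45 / (0.18 * 0.1 * 90)
= 2.7469 FPU/mL

2.7469 FPU/mL


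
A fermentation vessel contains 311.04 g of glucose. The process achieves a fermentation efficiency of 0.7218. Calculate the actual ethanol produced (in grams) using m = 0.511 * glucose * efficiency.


Actual ethanol: m = 0.511 * 311.04 * 0.7218
m = 114.7239 g

114.7239 g


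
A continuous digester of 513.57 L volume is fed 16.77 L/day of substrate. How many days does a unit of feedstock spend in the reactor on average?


HRT = V / Q
= 513.57 / 16.77
= 30.6243 days

30.6243 days


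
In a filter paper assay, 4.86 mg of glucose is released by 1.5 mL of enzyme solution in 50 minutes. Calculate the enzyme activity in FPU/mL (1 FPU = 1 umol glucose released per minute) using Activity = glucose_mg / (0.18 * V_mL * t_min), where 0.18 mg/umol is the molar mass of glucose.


Activity = glucose_mg / (0.18 mg/umol * V_mL * t_min)
= 4.86 / (0.18 * 1.5 * 50)
= 0.3600 FPU/mL

0.3600 FPU/mL


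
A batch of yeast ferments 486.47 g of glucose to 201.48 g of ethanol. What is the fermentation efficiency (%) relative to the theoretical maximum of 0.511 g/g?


Fermentation efficiency = (actual / (0.511 * glucose)) * 100
= (201.48 / (0.511 * 486.47)) * 100
= 81.0504%

81.0504%


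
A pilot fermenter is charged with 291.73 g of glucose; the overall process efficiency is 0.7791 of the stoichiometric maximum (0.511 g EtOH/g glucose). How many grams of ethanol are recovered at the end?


Actual ethanol: m = 0.511 * 291.73 * 0.7791
m = 116.1436 g

116.1436 g


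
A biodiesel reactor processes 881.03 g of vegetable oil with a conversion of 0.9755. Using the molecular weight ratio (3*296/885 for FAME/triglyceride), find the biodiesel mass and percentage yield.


m_FAME = oil * conv * (3 * 296 / 885) = oil * conv * (888/885)
= 881.03 * 0.9755 * 888 / 885
= 862.3581 g
Y = m_FAME / oil * 100 = conv * (888/885) * 100
= 0.9755 * 888 / 885 * 100
= 97.88%

862.3581 g FAME; Y = 97.88%


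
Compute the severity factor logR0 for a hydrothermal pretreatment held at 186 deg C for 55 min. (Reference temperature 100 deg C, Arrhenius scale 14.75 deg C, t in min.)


logR0 = log10(t * exp((T - 100) / 14.75))
= log10(55 * exp((186 - 100) / 14.75))
= 4.2725

4.2725


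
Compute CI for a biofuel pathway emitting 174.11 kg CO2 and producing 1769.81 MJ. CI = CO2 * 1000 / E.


CI = CO2 * 1000 / E
= 174.11 * 1000 / 1769.81
= 98.3778 g CO2/MJ

98.3778 g CO2/MJ


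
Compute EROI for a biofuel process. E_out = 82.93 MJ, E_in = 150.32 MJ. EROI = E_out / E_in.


EROI = E_out / E_in
= 82.93 / 150.32
= 0.5517

0.5517


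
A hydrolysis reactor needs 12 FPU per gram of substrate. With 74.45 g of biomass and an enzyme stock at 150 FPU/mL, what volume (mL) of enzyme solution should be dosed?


V = dosage * m_sub / activity
V = 12 * 74.45 / 150
V = 5.9560 mL

5.9560 mL


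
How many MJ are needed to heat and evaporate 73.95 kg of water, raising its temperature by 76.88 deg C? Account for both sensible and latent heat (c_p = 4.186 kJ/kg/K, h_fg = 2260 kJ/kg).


E = m_water * (4.186 * dT + 2260) / 1000
= 73.95 * (4.186 * 76.88 + 2260) / 1000
= 190.9256 MJ

190.9256 MJ


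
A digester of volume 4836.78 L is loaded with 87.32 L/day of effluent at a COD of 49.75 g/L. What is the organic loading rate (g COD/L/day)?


OLR = Q * S / V
= 87.32 * 49.75 / 4836.78
= 0.8982 g/L/day

0.8982 g/L/day


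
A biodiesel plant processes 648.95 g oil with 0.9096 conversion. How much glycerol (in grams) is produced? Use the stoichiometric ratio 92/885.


glycerol = oil * conv * (92/885)
= 648.95 * 0.9096 * 92 / 885
= 61.3630 g

61.3630 g


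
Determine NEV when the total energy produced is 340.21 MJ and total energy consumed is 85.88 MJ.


NEV = E_out - E_in
= 340.21 - 85.88
= 254.3300 MJ

254.3300 MJ


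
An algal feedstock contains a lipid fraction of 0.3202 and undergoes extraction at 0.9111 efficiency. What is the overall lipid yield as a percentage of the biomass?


Y = lipid_content * extraction_eff * 100
= 0.3202 * 0.9111 * 100
= 29.1734%

29.1734%


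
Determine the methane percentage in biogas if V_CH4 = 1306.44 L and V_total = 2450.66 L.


CH4% = V_CH4 / V_total * 100
= 1306.44 / 2450.66 * 100
= 53.3097%

53.3097%


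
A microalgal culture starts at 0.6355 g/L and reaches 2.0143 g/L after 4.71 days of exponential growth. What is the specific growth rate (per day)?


mu = ln(X2/X1) / dt
= ln(2.0143/0.6355) / 4.71
= 0.2449 per day

0.2449 per day


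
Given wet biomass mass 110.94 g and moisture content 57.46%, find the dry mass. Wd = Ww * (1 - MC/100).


Wd = Ww * (1 - MC/100)
= 110.94 * (1 - 57.46/100)
= 47.1939 g

47.1939 g


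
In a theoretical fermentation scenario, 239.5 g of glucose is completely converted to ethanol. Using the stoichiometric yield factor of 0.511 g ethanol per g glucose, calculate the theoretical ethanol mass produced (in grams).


Theoretical ethanol yield: m_EtOH = 0.511 * m_glucose
m_EtOH = 0.511 * 239.5 = 122.3845 g

122.3845 g


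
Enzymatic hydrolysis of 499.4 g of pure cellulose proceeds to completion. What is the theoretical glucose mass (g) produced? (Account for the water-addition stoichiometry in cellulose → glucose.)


glucose = cellulose * 180/162
= 499.4 * 180/162
= 554.8889 g

554.8889 g


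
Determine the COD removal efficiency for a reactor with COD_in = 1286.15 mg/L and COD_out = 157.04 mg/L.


eta = (COD_in - COD_out) / COD_in * 100
= (1286.15 - 157.04) / 1286.15 * 100
= 87.7899%

87.7899%


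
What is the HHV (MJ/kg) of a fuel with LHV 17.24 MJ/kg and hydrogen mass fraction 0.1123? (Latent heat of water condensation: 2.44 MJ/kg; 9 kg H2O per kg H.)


HHV = LHV + H_frac * 9 * 2.44
= 17.24 + 0.1123 * 9 * 2.44
= 19.7061 MJ/kg

19.7061 MJ/kg


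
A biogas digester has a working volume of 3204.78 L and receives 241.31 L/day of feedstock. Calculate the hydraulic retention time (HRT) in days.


HRT = V / Q
= 3204.78 / 241.31
= 13.2808 days

13.2808 days


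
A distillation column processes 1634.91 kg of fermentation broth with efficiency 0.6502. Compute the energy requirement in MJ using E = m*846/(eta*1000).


E = m * 846 / (eta * 1000)
= 1634.91 * 846 / (0.6502 * 1000)
= 2127.2437 MJ

2127.2437 MJ


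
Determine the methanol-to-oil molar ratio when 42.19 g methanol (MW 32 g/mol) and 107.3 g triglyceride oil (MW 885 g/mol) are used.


Molar ratio = n_MeOH / n_oil = (MeOH/32) / (oil/885) = (MeOH * 885) / (32 * oil)
= (42.19 * 885) / (32 * 107.3)
= 10.8743

10.8743


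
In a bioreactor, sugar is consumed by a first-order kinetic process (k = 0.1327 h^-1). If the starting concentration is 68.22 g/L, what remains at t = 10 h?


S = S0 * exp(-k * t)
S = 68.22 * exp(-0.1327 * 10)
S = 18.0968 g/L

18.0968 g/L
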